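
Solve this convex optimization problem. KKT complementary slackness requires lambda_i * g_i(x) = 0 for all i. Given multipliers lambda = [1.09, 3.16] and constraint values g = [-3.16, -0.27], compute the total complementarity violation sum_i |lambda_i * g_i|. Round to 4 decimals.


KKT complementary slackness check:
lambda_1 * g_1 = 1.09 * -3.16 = -3.4444
lambda_2 * g_2 = 3.16 * -0.27 = -0.8532
Total violation = 3.4444 + 0.8532 = 4.2976


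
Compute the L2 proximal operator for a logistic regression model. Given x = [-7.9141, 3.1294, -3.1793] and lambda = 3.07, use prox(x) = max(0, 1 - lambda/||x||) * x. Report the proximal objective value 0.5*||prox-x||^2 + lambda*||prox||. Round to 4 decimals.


Step 1: Compute ||x||.
||x|| = 9.0848
Step 2: Compute scaling factor.
scale = max(0, 1 - 3.07/9.0848) = 0.6621
Step 3: prox(x) = [-5.2397, 2.0719, -2.1049]
||prox(x)|| = 6.0148
Step 4: Proximal objective.
0.5*||prox-x||^2 = 4.7125
lambda*||prox|| = 18.4654
Total = 23.178


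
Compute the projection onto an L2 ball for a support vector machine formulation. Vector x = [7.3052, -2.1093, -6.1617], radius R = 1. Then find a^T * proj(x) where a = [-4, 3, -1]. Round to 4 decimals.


Step 1: Compute ||x|| (intermediates to 6 decimals).
||x|| = sqrt(7.3052^2 + (-2.1093)^2 + (-6.1617)^2) = 9.78681
Step 2: Project.
Since ||x|| > R, scale = R/||x|| = 1/9.78681 = 0.102178, proj(x) = scale * x
proj(x) = [0.746431, -0.215524, -0.62959]
Step 3: Dot product.
a^T * proj(x) = -4*0.746431 + 3*(-0.215524) - 1*(-0.62959) = -3.0027


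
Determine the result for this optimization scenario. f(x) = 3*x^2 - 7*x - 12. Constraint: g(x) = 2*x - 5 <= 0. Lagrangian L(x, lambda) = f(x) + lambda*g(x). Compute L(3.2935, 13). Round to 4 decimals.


Step 1: Evaluate f(x).
f(3.2935) = 3*3.2935^2 - 7*3.2935 - 12 = -2.5131
Step 2: Evaluate g(x).
g(3.2935) = 2*3.2935 - 5 = 1.587
Step 3: Compute Lagrangian.
L = -2.5131 + 13*1.587 = 18.1179


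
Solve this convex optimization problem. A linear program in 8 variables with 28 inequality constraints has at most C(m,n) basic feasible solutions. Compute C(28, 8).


Each vertex corresponds to some choice of n active constraints out of m, so the number of vertices is at most C(m, n) = m! / (n!(m-n)!).
m = 28, n = 8
Numerator: 28 * 27 * 26 * 25 * 24 * 23 * 22 * 21
Denominator: 8! = 40320
C(28, 8) = 3108105


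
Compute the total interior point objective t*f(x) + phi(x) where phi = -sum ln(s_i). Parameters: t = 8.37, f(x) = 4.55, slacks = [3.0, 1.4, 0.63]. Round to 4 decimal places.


Step 1: Compute log-barrier.
ln values: [1.0986, 0.3365, -0.462]
phi = -(1.0986 + 0.3365 - 0.462) = -0.973
Step 2: Compute augmented objective.
t*f(x) = 8.37*4.55 = 38.0835
Total = 38.0835 - 0.973 = 37.1105


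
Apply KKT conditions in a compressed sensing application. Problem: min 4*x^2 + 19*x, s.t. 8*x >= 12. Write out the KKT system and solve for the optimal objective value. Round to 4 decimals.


Step 1: Try lambda = 0 (constraint inactive).
x_unc = -19/(2*4) = -2.375
Check: 8*-2.375 = -19.0 < 12 -- violated!
Step 2: Constraint must be active: 8*x = 12
x* = 12/8 = 1.5
lambda = (2*4*1.5 + 19)/8 = 3.875
Step 3: Compute optimal value.
f(x*) = 4*1.5^2 + 19*1.5 = 37.5


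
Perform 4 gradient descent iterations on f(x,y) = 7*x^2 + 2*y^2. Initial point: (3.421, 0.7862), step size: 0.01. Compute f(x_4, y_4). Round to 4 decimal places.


Gradient descent on f(x,y) = 7*x^2 + 2*y^2.
Starting point: (3.421, 0.7862), alpha = 0.01
Step 1: grad_x = 2*7*3.421 = 47.894, grad_y = 2*2*0.7862 = 3.1448
  x_1 = 3.421 - 0.01*47.894 = 2.9421
  y_1 = 0.7862 - 0.01*3.1448 = 0.7548
Step 2: grad_x = 2*7*2.9421 = 41.1888, grad_y = 2*2*0.7548 = 3.019
  x_2 = 2.9421 - 0.01*41.1888 = 2.5302
  y_2 = 0.7548 - 0.01*3.019 = 0.7246
Step 3: grad_x = 2*7*2.5302 = 35.4224, grad_y = 2*2*0.7246 = 2.8982
  x_3 = 2.5302 - 0.01*35.4224 = 2.1759
  y_3 = 0.7246 - 0.01*2.8982 = 0.6956
Step 4: grad_x = 2*7*2.1759 = 30.4633, grad_y = 2*2*0.6956 = 2.7823
  x_4 = 2.1759 - 0.01*30.4633 = 1.8713
  y_4 = 0.6956 - 0.01*2.7823 = 0.6678
f(1.8713, 0.6678) = 7*1.8713^2 + 2*0.6678^2 = 25.4045


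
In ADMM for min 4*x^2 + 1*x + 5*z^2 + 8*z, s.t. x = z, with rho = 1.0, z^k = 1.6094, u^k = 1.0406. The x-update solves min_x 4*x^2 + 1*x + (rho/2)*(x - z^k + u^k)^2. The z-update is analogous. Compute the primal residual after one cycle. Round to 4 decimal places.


ADMM iteration with rho = 1.0, z^k = 1.6094, u^k = 1.0406
Step 1: x-update.
Minimize 4*x^2 + 1*x + (1.0/2)*(x - 1.6094 + 1.0406)^2
FOC: (2*4 + 1.0)*x = -1 + 1.0*(1.6094 - 1.0406)
x^{k+1} = -0.0479
Step 2: z-update.
Minimize 5*z^2 + 8*z + (1.0/2)*(-0.0479 - z + 1.0406)^2
FOC: (2*5 + 1.0)*z = -8 + 1.0*(-0.0479 + 1.0406)
z^{k+1} = -0.637
Step 3: u-update.
u^{k+1} = 1.0406 - 0.0479 + 0.637 = 1.6297
Step 4: Primal residual = |-0.0479 + 0.637| = 0.5891


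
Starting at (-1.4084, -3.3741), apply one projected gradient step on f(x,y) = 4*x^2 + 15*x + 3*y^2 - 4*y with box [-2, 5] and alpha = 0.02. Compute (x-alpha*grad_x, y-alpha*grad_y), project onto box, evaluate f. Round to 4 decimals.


Step 1: Compute gradient at (-1.4084, -3.3741).
grad_x = 2*4*-1.4084 + 15 = 3.7328
grad_y = 2*3*-3.3741 - 4 = -24.2446
Step 2: Gradient step.
x_raw = -1.4084 - 0.02*3.7328 = -1.4831
y_raw = -3.3741 - 0.02*-24.2446 = -2.8892
Step 3: Project onto [-2, 5].
x_proj = clip(-1.4831) = -1.4831
y_proj = clip(-2.8892) = -2.0
Step 4: Evaluate f.
f(-1.4831, -2.0) = 6.552


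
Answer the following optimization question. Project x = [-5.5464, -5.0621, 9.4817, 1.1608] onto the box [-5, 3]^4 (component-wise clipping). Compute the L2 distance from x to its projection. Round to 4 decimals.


Project each component onto [-5, 3].
clip(-5.5464) = -5.0, clip(-5.0621) = -5.0, clip(9.4817) = 3.0, clip(1.1608) = 1.1608
Projection = [-5.0, -5.0, 3.0, 1.1608]
Squared diffs: [0.2986, 0.0039, 42.0124, 0.0]
Distance = sqrt(42.3149) = 6.505


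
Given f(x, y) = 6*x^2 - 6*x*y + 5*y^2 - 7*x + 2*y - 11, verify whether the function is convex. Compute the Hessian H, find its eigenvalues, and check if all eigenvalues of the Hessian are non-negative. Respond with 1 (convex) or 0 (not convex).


The Hessian of f(x,y) = 6*x^2 - 6*x*y + 5*y^2 - 7*x + 2*y - 11 is:
H = [[12, -6], [-6, 10]]
Trace = 12 + 10 = 22
Determinant = 12*10 - (-6)^2 = 84
Discriminant = (22)^2 - 4*84 = 148.0
Eigenvalues: lambda_1 = 4.9172, lambda_2 = 17.0828
The function is convex.

1


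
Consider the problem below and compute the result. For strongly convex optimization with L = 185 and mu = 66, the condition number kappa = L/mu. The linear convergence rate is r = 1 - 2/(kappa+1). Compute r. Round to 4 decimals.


Step 1: Compute the condition number.
kappa = L/mu = 185/66 = 2.803
Step 2: Compute the convergence rate.
r = 1 - 2/(kappa + 1) = 1 - 2*mu/(L + mu) = (L - mu)/(L + mu) = 119/251 = 0.4741


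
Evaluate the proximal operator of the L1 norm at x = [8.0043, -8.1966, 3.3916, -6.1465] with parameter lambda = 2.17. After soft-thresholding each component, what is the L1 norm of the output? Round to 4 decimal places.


Soft-thresholding with lambda = 2.17:
prox(8.0043) = sign(8.0043)*max(|8.0043| - 2.17, 0) = 5.8343
prox(-8.1966) = sign(-8.1966)*max(|-8.1966| - 2.17, 0) = -6.0266
prox(3.3916) = sign(3.3916)*max(|3.3916| - 2.17, 0) = 1.2216
prox(-6.1465) = sign(-6.1465)*max(|-6.1465| - 2.17, 0) = -3.9765
prox(x) = [5.8343, -6.0266, 1.2216, -3.9765]
||prox(x)||_1 = 5.8343 + 6.0266 + 1.2216 + 3.9765 = 17.059


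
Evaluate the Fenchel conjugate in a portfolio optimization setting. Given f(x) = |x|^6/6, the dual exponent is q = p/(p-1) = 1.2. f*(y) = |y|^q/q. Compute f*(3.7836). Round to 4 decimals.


The conjugate exponent q satisfies 1/p + 1/q = 1.
p = 6, so q = 6/(6 - 1) = 1.2
|y|^q = 3.7836^1.2 = 4.9373
f*(3.7836) = 4.9373 / 1.2 = 4.1144


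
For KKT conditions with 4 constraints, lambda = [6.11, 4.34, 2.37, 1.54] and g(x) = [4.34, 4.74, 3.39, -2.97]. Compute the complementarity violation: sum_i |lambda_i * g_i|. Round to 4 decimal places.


KKT complementary slackness check:
lambda_1 * g_1 = 6.11 * 4.34 = 26.5174
lambda_2 * g_2 = 4.34 * 4.74 = 20.5716
lambda_3 * g_3 = 2.37 * 3.39 = 8.0343
lambda_4 * g_4 = 1.54 * -2.97 = -4.5738
Total violation = 26.5174 + 20.5716 + 8.0343 + 4.5738 = 59.6971


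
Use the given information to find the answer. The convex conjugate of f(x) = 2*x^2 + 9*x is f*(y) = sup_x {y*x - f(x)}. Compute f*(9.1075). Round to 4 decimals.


f*(y) = sup_x {y*x - a*x^2 - b*x} = sup_x {(y-b)*x - a*x^2}
FOC: (y - b) - 2a*x = 0 => x* = (y - b)/(2a)
x* = (9.1075 - 9)/(2*2) = 0.0269
f*(9.1075) = (y-b)^2/(4a) = (9.1075 - 9)^2/(4*2)
= 0.0116/8 = 0.0014


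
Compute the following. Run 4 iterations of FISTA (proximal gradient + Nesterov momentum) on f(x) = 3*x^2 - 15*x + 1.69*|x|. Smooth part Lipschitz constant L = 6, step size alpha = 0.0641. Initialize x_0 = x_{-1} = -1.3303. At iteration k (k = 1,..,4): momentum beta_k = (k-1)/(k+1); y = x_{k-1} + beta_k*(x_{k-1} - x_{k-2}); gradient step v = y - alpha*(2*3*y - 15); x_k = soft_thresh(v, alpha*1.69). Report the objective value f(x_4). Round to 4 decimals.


FISTA on f(x) = 3*x^2 - 15*x + 1.69*|x|
L = 6, alpha = 0.0641
Iteration 1: beta = 0.0, y = -1.3303 + 0.0*(-1.3303 + 1.3303) = -1.3303
  grad(y) = -22.9818, v = y - alpha*grad = 0.1428
  prox(v) = soft_thresh(0.1428, 0.1083) = 0.0345
Iteration 2: beta = 0.3333, y = 0.0345 + 0.3333*(0.0345 + 1.3303) = 0.4894
  grad(y) = -12.0634, v = y - alpha*grad = 1.2627
  prox(v) = soft_thresh(1.2627, 0.1083) = 1.1544
Iteration 3: beta = 0.5, y = 1.1544 + 0.5*(1.1544 - 0.0345) = 1.7143
  grad(y) = -4.7142, v = y - alpha*grad = 2.0165
  prox(v) = soft_thresh(2.0165, 0.1083) = 1.9082
Iteration 4: beta = 0.6, y = 1.9082 + 0.6*(1.9082 - 1.1544) = 2.3604
  grad(y) = -0.8375, v = y - alpha*grad = 2.4141
  prox(v) = soft_thresh(2.4141, 0.1083) = 2.3058
f(x_4) = 3*2.3058^2 - 15*2.3058 + 1.69*|2.3058| = -14.7401


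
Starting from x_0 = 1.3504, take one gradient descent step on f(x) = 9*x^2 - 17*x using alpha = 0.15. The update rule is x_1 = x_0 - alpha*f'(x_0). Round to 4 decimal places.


We compute the gradient at x_0 and apply the update.
f'(x) = 18*x - 17
f'(1.3504) = 18*1.3504 - 17 = 7.3072
x_1 = 1.3504 - 0.15*7.3072 = 0.2543


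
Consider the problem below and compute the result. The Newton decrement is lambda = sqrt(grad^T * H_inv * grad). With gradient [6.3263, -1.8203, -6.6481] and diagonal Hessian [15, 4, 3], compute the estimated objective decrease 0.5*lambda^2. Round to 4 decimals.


Step 1: H is diagonal, so H^(-1) * g = [0.4218, -0.4551, -2.216].
Step 2: g^T H^(-1) g = sum_i g_i^2 / H_ii
  = (6.3263)^2/15 + (-1.8203)^2/4 + (-6.6481)^2/3
  = 2.6681 + 0.8284 + 14.7324 = 18.2289
Step 3: Objective decrease = 0.5 * g^T H^(-1) g = 9.1145


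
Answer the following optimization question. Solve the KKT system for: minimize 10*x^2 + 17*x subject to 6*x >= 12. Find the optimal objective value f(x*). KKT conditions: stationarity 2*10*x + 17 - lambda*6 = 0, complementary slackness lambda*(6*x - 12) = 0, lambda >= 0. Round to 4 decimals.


Step 1: Try lambda = 0 (constraint inactive).
x_unc = -17/(2*10) = -0.85
Check: 6*-0.85 = -5.1 < 12 -- violated!
Step 2: Constraint must be active: 6*x = 12
x* = 12/6 = 2.0
lambda = (2*10*2.0 + 17)/6 = 9.5
Step 3: Compute optimal value.
f(x*) = 10*2.0^2 + 17*2.0 = 74.0


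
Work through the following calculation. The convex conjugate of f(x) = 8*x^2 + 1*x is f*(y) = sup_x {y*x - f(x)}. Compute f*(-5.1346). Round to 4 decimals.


f*(y) = sup_x {y*x - a*x^2 - b*x} = sup_x {(y-b)*x - a*x^2}
FOC: (y - b) - 2a*x = 0 => x* = (y - b)/(2a)
x* = (-5.1346 - 1)/(2*8) = -0.3834
f*(-5.1346) = (y-b)^2/(4a) = (-5.1346 - 1)^2/(4*8)
= 37.6333/32 = 1.176


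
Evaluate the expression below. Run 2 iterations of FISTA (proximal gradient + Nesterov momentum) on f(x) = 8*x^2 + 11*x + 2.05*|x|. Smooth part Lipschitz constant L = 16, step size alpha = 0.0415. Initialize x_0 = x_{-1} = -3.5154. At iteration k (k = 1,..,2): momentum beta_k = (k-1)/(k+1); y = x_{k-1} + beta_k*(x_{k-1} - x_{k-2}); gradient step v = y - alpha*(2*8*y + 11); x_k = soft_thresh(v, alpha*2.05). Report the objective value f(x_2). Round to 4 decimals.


FISTA on f(x) = 8*x^2 + 11*x + 2.05*|x|
L = 16, alpha = 0.0415
Iteration 1: beta = 0.0, y = -3.5154 + 0.0*(-3.5154 + 3.5154) = -3.5154
  grad(y) = -45.2464, v = y - alpha*grad = -1.6377
  prox(v) = soft_thresh(-1.6377, 0.0851) = -1.5526
Iteration 2: beta = 0.3333, y = -1.5526 + 0.3333*(-1.5526 + 3.5154) = -0.8983
  grad(y) = -3.3733, v = y - alpha*grad = -0.7583
  prox(v) = soft_thresh(-0.7583, 0.0851) = -0.6733
f(x_2) = 8*(-0.6733)^2 + 11*(-0.6733) + 2.05*|-0.6733| = -2.3994


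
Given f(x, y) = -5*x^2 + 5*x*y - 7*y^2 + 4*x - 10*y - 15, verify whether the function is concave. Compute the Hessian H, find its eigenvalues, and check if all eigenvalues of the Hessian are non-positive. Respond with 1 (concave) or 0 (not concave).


The Hessian of f(x,y) = -5*x^2 + 5*x*y - 7*y^2 + 4*x - 10*y - 15 is:
H = [[-10, 5], [5, -14]]
Trace = -10 - 14 = -24
Determinant = -10*-14 - (5)^2 = 115
Discriminant = (-24)^2 - 4*115 = 116.0
Eigenvalues: lambda_1 = -17.3852, lambda_2 = -6.6148
The function is concave.

1


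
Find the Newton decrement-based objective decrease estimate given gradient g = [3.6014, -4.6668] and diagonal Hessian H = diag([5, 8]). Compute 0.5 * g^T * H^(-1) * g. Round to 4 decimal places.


Step 1: H is diagonal, so H^(-1) * g = [0.7203, -0.5834].
Step 2: g^T H^(-1) g = sum_i g_i^2 / H_ii
  = (3.6014)^2/5 + (-4.6668)^2/8
  = 2.594 + 2.7224 = 5.3164
Step 3: Objective decrease = 0.5 * g^T H^(-1) g = 2.6582


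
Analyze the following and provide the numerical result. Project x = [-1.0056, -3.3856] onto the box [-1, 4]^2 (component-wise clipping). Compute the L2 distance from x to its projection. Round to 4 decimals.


Project each component onto [-1, 4].
clip(-1.0056) = -1.0, clip(-3.3856) = -1.0
Projection = [-1.0, -1.0]
Squared diffs: [0.0, 5.6911]
Distance = sqrt(5.6911) = 2.3856


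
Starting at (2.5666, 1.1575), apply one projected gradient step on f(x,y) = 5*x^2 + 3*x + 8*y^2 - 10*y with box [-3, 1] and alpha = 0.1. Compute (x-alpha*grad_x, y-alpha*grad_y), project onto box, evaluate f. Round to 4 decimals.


Step 1: Compute gradient at (2.5666, 1.1575).
grad_x = 2*5*2.5666 + 3 = 28.666
grad_y = 2*8*1.1575 - 10 = 8.52
Step 2: Gradient step.
x_raw = 2.5666 - 0.1*28.666 = -0.3
y_raw = 1.1575 - 0.1*8.52 = 0.3055
Step 3: Project onto [-3, 1].
x_proj = clip(-0.3) = -0.3
y_proj = clip(0.3055) = 0.3055
Step 4: Evaluate f.
f(-0.3, 0.3055) = -2.7584


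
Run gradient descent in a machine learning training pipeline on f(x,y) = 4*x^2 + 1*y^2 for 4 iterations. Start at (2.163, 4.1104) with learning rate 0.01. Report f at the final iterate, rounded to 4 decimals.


Gradient descent on f(x,y) = 4*x^2 + 1*y^2.
Starting point: (2.163, 4.1104), alpha = 0.01
Step 1: grad_x = 2*4*2.163 = 17.304, grad_y = 2*1*4.1104 = 8.2208
  x_1 = 2.163 - 0.01*17.304 = 1.99
  y_1 = 4.1104 - 0.01*8.2208 = 4.0282
Step 2: grad_x = 2*4*1.99 = 15.9197, grad_y = 2*1*4.0282 = 8.0564
  x_2 = 1.99 - 0.01*15.9197 = 1.8308
  y_2 = 4.0282 - 0.01*8.0564 = 3.9476
Step 3: grad_x = 2*4*1.8308 = 14.6461, grad_y = 2*1*3.9476 = 7.8953
  x_3 = 1.8308 - 0.01*14.6461 = 1.6843
  y_3 = 3.9476 - 0.01*7.8953 = 3.8687
Step 4: grad_x = 2*4*1.6843 = 13.4744, grad_y = 2*1*3.8687 = 7.7374
  x_4 = 1.6843 - 0.01*13.4744 = 1.5496
  y_4 = 3.8687 - 0.01*7.7374 = 3.7913
f(1.5496, 3.7913) = 4*1.5496^2 + 1*3.7913^2 = 23.9785


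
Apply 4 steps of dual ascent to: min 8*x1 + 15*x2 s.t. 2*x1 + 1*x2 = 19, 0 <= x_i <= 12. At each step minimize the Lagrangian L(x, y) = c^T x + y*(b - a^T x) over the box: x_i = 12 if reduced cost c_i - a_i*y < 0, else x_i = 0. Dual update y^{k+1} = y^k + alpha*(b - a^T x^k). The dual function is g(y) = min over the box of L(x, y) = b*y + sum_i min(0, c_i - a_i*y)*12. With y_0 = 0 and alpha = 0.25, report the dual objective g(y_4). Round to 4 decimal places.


Dual ascent for LP: min 8*x1 + 15*x2, 2*x1 + 1*x2 = 19, 0 <= x_i <= 12
Step 1: y^k = 0.0, reduced costs: (8.0, 15.0)
  x^k = (0.0, 0.0), subgradient = b - a^T x = 19.0
  y^{k+1} = 0.0 + 0.25*19.0 = 4.75
Step 2: y^k = 4.75, reduced costs: (-1.5, 10.25)
  x^k = (12.0, 0.0), subgradient = b - a^T x = -5.0
  y^{k+1} = 4.75 + 0.25*-5.0 = 3.5
Step 3: y^k = 3.5, reduced costs: (1.0, 11.5)
  x^k = (0.0, 0.0), subgradient = b - a^T x = 19.0
  y^{k+1} = 3.5 + 0.25*19.0 = 8.25
Step 4: y^k = 8.25, reduced costs: (-8.5, 6.75)
  x^k = (12.0, 0.0), subgradient = b - a^T x = -5.0
  y^{k+1} = 8.25 + 0.25*-5.0 = 7.0
Dual objective at y_4 = 7.0: reduced costs (-6.0, 8.0), box minimizer x = (12.0, 0.0)
g(y_4) = b*y + (c1 - a1*y)*x1 + (c2 - a2*y)*x2 = 19*7.0 + (-6.0)*12.0 + 8.0*0.0 = 133.0 - 72.0 + 0.0 = 61.0


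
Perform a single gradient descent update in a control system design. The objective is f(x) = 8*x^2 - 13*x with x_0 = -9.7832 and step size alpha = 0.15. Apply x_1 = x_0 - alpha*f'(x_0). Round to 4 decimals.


We compute the gradient at x_0 and apply the update.
f'(x) = 16*x - 13
f'(-9.7832) = 16*-9.7832 - 13 = -169.5312
x_1 = -9.7832 - 0.15*-169.5312 = 15.6465


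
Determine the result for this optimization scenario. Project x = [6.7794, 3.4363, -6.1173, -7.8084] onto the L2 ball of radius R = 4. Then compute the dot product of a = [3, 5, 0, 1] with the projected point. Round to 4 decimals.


Step 1: Compute ||x|| (intermediates to 6 decimals).
||x|| = sqrt(6.7794^2 + 3.4363^2 + (-6.1173)^2 + (-7.8084)^2) = 12.496435
Step 2: Project.
Since ||x|| > R, scale = R/||x|| = 4/12.496435 = 0.320091, proj(x) = scale * x
proj(x) = [2.170025, 1.099929, -1.958093, -2.499399]
Step 3: Dot product.
a^T * proj(x) = 3*2.170025 + 5*1.099929 + 0*(-1.958093) + 1*(-2.499399) = 9.5103


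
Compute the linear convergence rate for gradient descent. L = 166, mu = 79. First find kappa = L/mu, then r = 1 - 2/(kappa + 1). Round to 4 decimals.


Step 1: Compute the condition number.
kappa = L/mu = 166/79 = 2.1013
Step 2: Compute the convergence rate.
r = 1 - 2/(kappa + 1) = 1 - 2*mu/(L + mu) = (L - mu)/(L + mu) = 87/245 = 0.3551


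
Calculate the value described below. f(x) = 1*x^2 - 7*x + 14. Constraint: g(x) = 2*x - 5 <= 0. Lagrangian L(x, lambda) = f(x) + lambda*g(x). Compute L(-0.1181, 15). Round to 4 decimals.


Step 1: Evaluate f(x).
f(-0.1181) = 1*(-0.1181)^2 - 7*(-0.1181) + 14 = 14.8406
Step 2: Evaluate g(x).
g(-0.1181) = 2*-0.1181 - 5 = -5.2362
Step 3: Compute Lagrangian.
L = 14.8406 + 15*-5.2362 = -63.7024


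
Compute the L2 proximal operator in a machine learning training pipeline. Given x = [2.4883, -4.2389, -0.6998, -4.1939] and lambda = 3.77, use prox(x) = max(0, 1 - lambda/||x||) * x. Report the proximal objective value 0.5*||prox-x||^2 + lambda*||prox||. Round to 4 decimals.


Step 1: Compute ||x||.
||x|| = 6.4991
Step 2: Compute scaling factor.
scale = max(0, 1 - 3.77/6.4991) = 0.4199
Step 3: prox(x) = [1.0449, -1.78, -0.2939, -1.7611]
||prox(x)|| = 2.7291
Step 4: Proximal objective.
0.5*||prox-x||^2 = 7.1065
lambda*||prox|| = 10.2887
Total = 17.3952


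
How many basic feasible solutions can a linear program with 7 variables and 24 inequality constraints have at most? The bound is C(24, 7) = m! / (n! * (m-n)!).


Each vertex corresponds to some choice of n active constraints out of m, so the number of vertices is at most C(m, n) = m! / (n!(m-n)!).
m = 24, n = 7
Numerator: 24 * 23 * 22 * 21 * 20 * 19 * 18
Denominator: 7! = 5040
C(24, 7) = 346104


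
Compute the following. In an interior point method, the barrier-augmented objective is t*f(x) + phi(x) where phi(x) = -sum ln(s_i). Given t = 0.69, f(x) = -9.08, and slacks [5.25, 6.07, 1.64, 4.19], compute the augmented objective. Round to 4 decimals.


Step 1: Compute log-barrier.
ln values: [1.6582, 1.8034, 0.4947, 1.4327]
phi = -(1.6582 + 1.8034 + 0.4947 + 1.4327) = -5.389
Step 2: Compute augmented objective.
t*f(x) = 0.69*-9.08 = -6.2652
Total = -6.2652 - 5.389 = -11.6542


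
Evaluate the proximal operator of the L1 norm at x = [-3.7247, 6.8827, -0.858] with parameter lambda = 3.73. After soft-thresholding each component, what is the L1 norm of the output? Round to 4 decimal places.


Soft-thresholding with lambda = 3.73:
prox(-3.7247) = sign(-3.7247)*max(|-3.7247| - 3.73, 0) = 0.0
prox(6.8827) = sign(6.8827)*max(|6.8827| - 3.73, 0) = 3.1527
prox(-0.858) = sign(-0.858)*max(|-0.858| - 3.73, 0) = 0.0
prox(x) = [0.0, 3.1527, 0.0]
||prox(x)||_1 = 0.0 + 3.1527 + 0.0 = 3.1527


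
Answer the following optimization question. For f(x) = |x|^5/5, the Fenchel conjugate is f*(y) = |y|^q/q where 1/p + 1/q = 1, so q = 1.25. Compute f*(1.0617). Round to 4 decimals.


The conjugate exponent q satisfies 1/p + 1/q = 1.
p = 5, so q = 5/(5 - 1) = 1.25
|y|^q = 1.0617^1.25 = 1.0777
f*(1.0617) = 1.0777 / 1.25 = 0.8622


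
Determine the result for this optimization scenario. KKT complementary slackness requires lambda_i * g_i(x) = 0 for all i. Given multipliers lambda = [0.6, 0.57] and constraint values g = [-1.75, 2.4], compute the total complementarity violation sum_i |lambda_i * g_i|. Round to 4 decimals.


KKT complementary slackness check:
lambda_1 * g_1 = 0.6 * -1.75 = -1.05
lambda_2 * g_2 = 0.57 * 2.4 = 1.368
Total violation = 1.05 + 1.368 = 2.418


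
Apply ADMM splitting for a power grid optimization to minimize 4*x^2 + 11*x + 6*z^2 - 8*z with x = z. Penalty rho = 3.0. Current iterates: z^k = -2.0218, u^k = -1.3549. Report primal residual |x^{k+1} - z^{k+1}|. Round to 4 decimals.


ADMM iteration with rho = 3.0, z^k = -2.0218, u^k = -1.3549
Step 1: x-update.
Minimize 4*x^2 + 11*x + (3.0/2)*(x + 2.0218 - 1.3549)^2
FOC: (2*4 + 3.0)*x = -11 + 3.0*(-2.0218 + 1.3549)
x^{k+1} = -1.1819
Step 2: z-update.
Minimize 6*z^2 - 8*z + (3.0/2)*(-1.1819 - z - 1.3549)^2
FOC: (2*6 + 3.0)*z = 8 + 3.0*(-1.1819 - 1.3549)
z^{k+1} = 0.026
Step 3: u-update.
u^{k+1} = -1.3549 - 1.1819 - 0.026 = -2.5628
Step 4: Primal residual = |-1.1819 - 0.026| = 1.2079


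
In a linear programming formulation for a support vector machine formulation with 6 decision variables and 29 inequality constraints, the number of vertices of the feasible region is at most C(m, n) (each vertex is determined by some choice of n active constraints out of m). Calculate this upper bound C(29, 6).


Each vertex corresponds to some choice of n active constraints out of m, so the number of vertices is at most C(m, n) = m! / (n!(m-n)!).
m = 29, n = 6
Numerator: 29 * 28 * 27 * 26 * 25 * 24
Denominator: 6! = 720
C(29, 6) = 475020


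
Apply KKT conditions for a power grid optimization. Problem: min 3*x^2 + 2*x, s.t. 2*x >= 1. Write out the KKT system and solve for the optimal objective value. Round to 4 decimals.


Step 1: Try lambda = 0 (constraint inactive).
x_unc = -2/(2*3) = -0.3333
Check: 2*-0.3333 = -0.6666 < 1 -- violated!
Step 2: Constraint must be active: 2*x = 1
x* = 1/2 = 0.5
lambda = (2*3*0.5 + 2)/2 = 2.5
Step 3: Compute optimal value.
f(x*) = 3*0.5^2 + 2*0.5 = 1.75


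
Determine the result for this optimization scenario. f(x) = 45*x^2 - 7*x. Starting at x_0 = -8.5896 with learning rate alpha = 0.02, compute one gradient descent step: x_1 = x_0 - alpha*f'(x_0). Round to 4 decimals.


We compute the gradient at x_0 and apply the update.
f'(x) = 90*x - 7
f'(-8.5896) = 90*-8.5896 - 7 = -780.064
x_1 = -8.5896 - 0.02*-780.064 = 7.0117


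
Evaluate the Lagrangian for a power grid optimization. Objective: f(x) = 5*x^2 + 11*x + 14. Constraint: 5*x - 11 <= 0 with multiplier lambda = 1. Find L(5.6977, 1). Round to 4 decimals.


Step 1: Evaluate f(x).
f(5.6977) = 5*5.6977^2 + 11*5.6977 + 14 = 238.9936
Step 2: Evaluate g(x).
g(5.6977) = 5*5.6977 - 11 = 17.4885
Step 3: Compute Lagrangian.
L = 238.9936 + 1*17.4885 = 256.4821


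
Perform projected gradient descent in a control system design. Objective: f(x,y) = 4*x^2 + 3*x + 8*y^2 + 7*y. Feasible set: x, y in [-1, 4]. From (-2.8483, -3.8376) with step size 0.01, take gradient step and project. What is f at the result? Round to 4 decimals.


Step 1: Compute gradient at (-2.8483, -3.8376).
grad_x = 2*4*-2.8483 + 3 = -19.7864
grad_y = 2*8*-3.8376 + 7 = -54.4016
Step 2: Gradient step.
x_raw = -2.8483 - 0.01*-19.7864 = -2.6504
y_raw = -3.8376 - 0.01*-54.4016 = -3.2936
Step 3: Project onto [-1, 4].
x_proj = clip(-2.6504) = -1.0
y_proj = clip(-3.2936) = -1.0
Step 4: Evaluate f.
f(-1.0, -1.0) = 2.0


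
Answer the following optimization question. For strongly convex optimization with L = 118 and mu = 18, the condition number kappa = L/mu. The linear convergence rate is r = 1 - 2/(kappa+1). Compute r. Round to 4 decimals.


Step 1: Compute the condition number.
kappa = L/mu = 118/18 = 6.5556
Step 2: Compute the convergence rate.
r = 1 - 2/(kappa + 1) = 1 - 2*mu/(L + mu) = (L - mu)/(L + mu) = 100/136 = 0.7353


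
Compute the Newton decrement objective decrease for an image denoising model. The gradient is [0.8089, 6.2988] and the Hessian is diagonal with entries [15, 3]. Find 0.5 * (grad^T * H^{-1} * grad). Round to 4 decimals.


Step 1: H is diagonal, so H^(-1) * g = [0.0539, 2.0996].
Step 2: g^T H^(-1) g = sum_i g_i^2 / H_ii
  = (0.8089)^2/15 + (6.2988)^2/3
  = 0.0436 + 13.225 = 13.2686
Step 3: Objective decrease = 0.5 * g^T H^(-1) g = 6.6343


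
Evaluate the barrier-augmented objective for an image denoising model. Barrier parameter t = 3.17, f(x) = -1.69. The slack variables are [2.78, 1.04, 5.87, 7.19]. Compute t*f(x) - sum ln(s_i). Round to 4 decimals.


Step 1: Compute log-barrier.
ln values: [1.0225, 0.0392, 1.7699, 1.9727]
phi = -(1.0225 + 0.0392 + 1.7699 + 1.9727) = -4.8042
Step 2: Compute augmented objective.
t*f(x) = 3.17*-1.69 = -5.3573
Total = -5.3573 - 4.8042 = -10.1615


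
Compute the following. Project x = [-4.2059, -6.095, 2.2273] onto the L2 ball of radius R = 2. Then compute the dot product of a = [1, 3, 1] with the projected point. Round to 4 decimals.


Step 1: Compute ||x|| (intermediates to 6 decimals).
||x|| = sqrt((-4.2059)^2 + (-6.095)^2 + 2.2273^2) = 7.733013
Step 2: Project.
Since ||x|| > R, scale = R/||x|| = 2/7.733013 = 0.258631, proj(x) = scale * x
proj(x) = [-1.087776, -1.576356, 0.576049]
Step 3: Dot product.
a^T * proj(x) = 1*(-1.087776) + 3*(-1.576356) + 1*0.576049 = -5.2408


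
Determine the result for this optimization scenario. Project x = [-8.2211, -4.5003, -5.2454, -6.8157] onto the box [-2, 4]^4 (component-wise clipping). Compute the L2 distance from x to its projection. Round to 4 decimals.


Project each component onto [-2, 4].
clip(-8.2211) = -2.0, clip(-4.5003) = -2.0, clip(-5.2454) = -2.0, clip(-6.8157) = -2.0
Projection = [-2.0, -2.0, -2.0, -2.0]
Squared diffs: [38.7021, 6.2515, 10.5326, 23.191]
Distance = sqrt(78.6772) = 8.87


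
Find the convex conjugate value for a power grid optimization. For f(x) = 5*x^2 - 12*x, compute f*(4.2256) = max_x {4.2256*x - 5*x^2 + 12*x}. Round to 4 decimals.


f*(y) = sup_x {y*x - a*x^2 - b*x} = sup_x {(y-b)*x - a*x^2}
FOC: (y - b) - 2a*x = 0 => x* = (y - b)/(2a)
x* = (4.2256 + 12)/(2*5) = 1.6226
f*(4.2256) = (y-b)^2/(4a) = (4.2256 + 12)^2/(4*5)
= 263.2701/20 = 13.1635


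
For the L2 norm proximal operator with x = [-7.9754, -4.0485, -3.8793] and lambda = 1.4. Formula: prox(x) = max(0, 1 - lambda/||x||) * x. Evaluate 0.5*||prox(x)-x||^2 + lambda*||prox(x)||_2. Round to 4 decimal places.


Step 1: Compute ||x||.
||x|| = 9.7492
Step 2: Compute scaling factor.
scale = max(0, 1 - 1.4/9.7492) = 0.8564
Step 3: prox(x) = [-6.8301, -3.4671, -3.3222]
||prox(x)|| = 8.3492
Step 4: Proximal objective.
0.5*||prox-x||^2 = 0.98
lambda*||prox|| = 11.6889
Total = 12.6688


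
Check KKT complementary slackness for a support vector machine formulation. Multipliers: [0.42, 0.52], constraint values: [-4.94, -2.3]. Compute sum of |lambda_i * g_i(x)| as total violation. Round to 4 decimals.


KKT complementary slackness check:
lambda_1 * g_1 = 0.42 * -4.94 = -2.0748
lambda_2 * g_2 = 0.52 * -2.3 = -1.196
Total violation = 2.0748 + 1.196 = 3.2708


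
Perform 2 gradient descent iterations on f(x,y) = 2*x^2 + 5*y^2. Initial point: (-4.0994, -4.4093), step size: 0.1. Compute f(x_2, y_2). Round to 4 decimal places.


Gradient descent on f(x,y) = 2*x^2 + 5*y^2.
Starting point: (-4.0994, -4.4093), alpha = 0.1
Step 1: grad_x = 2*2*-4.0994 = -16.3976, grad_y = 2*5*-4.4093 = -44.093
  x_1 = -4.0994 - 0.1*-16.3976 = -2.4596
  y_1 = -4.4093 - 0.1*-44.093 = 0.0
Step 2: grad_x = 2*2*-2.4596 = -9.8386, grad_y = 2*5*0.0 = 0.0
  x_2 = -2.4596 - 0.1*-9.8386 = -1.4758
  y_2 = 0.0 - 0.1*0.0 = 0.0
f(-1.4758, 0.0) = 2*(-1.4758)^2 + 5*0.0^2 = 4.3559


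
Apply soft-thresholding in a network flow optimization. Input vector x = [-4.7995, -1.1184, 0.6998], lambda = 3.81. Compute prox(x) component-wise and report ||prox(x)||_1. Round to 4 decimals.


Soft-thresholding with lambda = 3.81:
prox(-4.7995) = sign(-4.7995)*max(|-4.7995| - 3.81, 0) = -0.9895
prox(-1.1184) = sign(-1.1184)*max(|-1.1184| - 3.81, 0) = 0.0
prox(0.6998) = sign(0.6998)*max(|0.6998| - 3.81, 0) = 0.0
prox(x) = [-0.9895, 0.0, 0.0]
||prox(x)||_1 = 0.9895 + 0.0 + 0.0 = 0.9895


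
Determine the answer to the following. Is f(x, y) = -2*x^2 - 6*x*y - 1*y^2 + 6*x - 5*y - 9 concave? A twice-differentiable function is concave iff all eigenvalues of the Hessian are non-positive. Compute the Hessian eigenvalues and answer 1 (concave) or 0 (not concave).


The Hessian of f(x,y) = -2*x^2 - 6*x*y - 1*y^2 + 6*x - 5*y - 9 is:
H = [[-4, -6], [-6, -2]]
Trace = -4 - 2 = -6
Determinant = -4*-2 - (-6)^2 = -28
Discriminant = (-6)^2 - 4*-28 = 148.0
Eigenvalues: lambda_1 = -9.0828, lambda_2 = 3.0828
The function is not concave.

0


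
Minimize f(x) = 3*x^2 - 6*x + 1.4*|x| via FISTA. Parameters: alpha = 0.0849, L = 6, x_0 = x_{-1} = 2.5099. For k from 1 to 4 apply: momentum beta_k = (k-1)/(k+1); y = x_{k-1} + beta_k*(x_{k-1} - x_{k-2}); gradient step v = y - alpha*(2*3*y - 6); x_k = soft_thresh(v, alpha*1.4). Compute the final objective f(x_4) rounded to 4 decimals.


FISTA on f(x) = 3*x^2 - 6*x + 1.4*|x|
L = 6, alpha = 0.0849
Iteration 1: beta = 0.0, y = 2.5099 + 0.0*(2.5099 - 2.5099) = 2.5099
  grad(y) = 9.0594, v = y - alpha*grad = 1.7408
  prox(v) = soft_thresh(1.7408, 0.1189) = 1.6219
Iteration 2: beta = 0.3333, y = 1.6219 + 0.3333*(1.6219 - 2.5099) = 1.3259
  grad(y) = 1.9554, v = y - alpha*grad = 1.1599
  prox(v) = soft_thresh(1.1599, 0.1189) = 1.041
Iteration 3: beta = 0.5, y = 1.041 + 0.5*(1.041 - 1.6219) = 0.7506
  grad(y) = -1.4965, v = y - alpha*grad = 0.8776
  prox(v) = soft_thresh(0.8776, 0.1189) = 0.7588
Iteration 4: beta = 0.6, y = 0.7588 + 0.6*(0.7588 - 1.041) = 0.5894
  grad(y) = -2.4634, v = y - alpha*grad = 0.7986
  prox(v) = soft_thresh(0.7986, 0.1189) = 0.6797
f(x_4) = 3*0.6797^2 - 6*0.6797 + 1.4*|0.6797| = -1.7407


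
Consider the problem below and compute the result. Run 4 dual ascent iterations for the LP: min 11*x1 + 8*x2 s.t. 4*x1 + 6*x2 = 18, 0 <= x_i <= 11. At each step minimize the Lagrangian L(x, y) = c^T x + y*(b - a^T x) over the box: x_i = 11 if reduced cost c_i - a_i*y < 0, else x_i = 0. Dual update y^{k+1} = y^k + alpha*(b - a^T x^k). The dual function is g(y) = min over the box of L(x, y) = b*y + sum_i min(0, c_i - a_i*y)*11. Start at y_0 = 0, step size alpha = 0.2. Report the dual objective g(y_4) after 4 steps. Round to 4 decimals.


Dual ascent for LP: min 11*x1 + 8*x2, 4*x1 + 6*x2 = 18, 0 <= x_i <= 11
Step 1: y^k = 0.0, reduced costs: (11.0, 8.0)
  x^k = (0.0, 0.0), subgradient = b - a^T x = 18.0
  y^{k+1} = 0.0 + 0.2*18.0 = 3.6
Step 2: y^k = 3.6, reduced costs: (-3.4, -13.6)
  x^k = (11.0, 11.0), subgradient = b - a^T x = -92.0
  y^{k+1} = 3.6 + 0.2*-92.0 = -14.8
Step 3: y^k = -14.8, reduced costs: (70.2, 96.8)
  x^k = (0.0, 0.0), subgradient = b - a^T x = 18.0
  y^{k+1} = -14.8 + 0.2*18.0 = -11.2
Step 4: y^k = -11.2, reduced costs: (55.8, 75.2)
  x^k = (0.0, 0.0), subgradient = b - a^T x = 18.0
  y^{k+1} = -11.2 + 0.2*18.0 = -7.6
Dual objective at y_4 = -7.6: reduced costs (41.4, 53.6), box minimizer x = (0.0, 0.0)
g(y_4) = b*y + (c1 - a1*y)*x1 + (c2 - a2*y)*x2 = 18*(-7.6) + 41.4*0.0 + 53.6*0.0 = -136.8 + 0.0 + 0.0 = -136.8


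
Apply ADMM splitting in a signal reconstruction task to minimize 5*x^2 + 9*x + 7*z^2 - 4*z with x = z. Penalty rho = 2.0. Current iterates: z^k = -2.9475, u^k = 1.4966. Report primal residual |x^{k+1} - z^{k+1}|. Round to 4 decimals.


ADMM iteration with rho = 2.0, z^k = -2.9475, u^k = 1.4966
Step 1: x-update.
Minimize 5*x^2 + 9*x + (2.0/2)*(x + 2.9475 + 1.4966)^2
FOC: (2*5 + 2.0)*x = -9 + 2.0*(-2.9475 - 1.4966)
x^{k+1} = -1.4907
Step 2: z-update.
Minimize 7*z^2 - 4*z + (2.0/2)*(-1.4907 - z + 1.4966)^2
FOC: (2*7 + 2.0)*z = 4 + 2.0*(-1.4907 + 1.4966)
z^{k+1} = 0.2507
Step 3: u-update.
u^{k+1} = 1.4966 - 1.4907 - 0.2507 = -0.2448
Step 4: Primal residual = |-1.4907 - 0.2507| = 1.7414


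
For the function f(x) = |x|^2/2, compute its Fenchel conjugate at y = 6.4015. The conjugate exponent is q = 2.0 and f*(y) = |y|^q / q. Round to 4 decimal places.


The conjugate exponent q satisfies 1/p + 1/q = 1.
p = 2, so q = 2/(2 - 1) = 2.0
|y|^q = 6.4015^2.0 = 40.9792
f*(6.4015) = 40.9792 / 2.0 = 20.4896


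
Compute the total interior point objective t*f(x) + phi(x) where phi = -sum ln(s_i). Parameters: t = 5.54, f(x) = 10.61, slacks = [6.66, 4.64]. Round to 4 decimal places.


Step 1: Compute log-barrier.
ln values: [1.8961, 1.5347]
phi = -(1.8961 + 1.5347) = -3.4308
Step 2: Compute augmented objective.
t*f(x) = 5.54*10.61 = 58.7794
Total = 58.7794 - 3.4308 = 55.3486


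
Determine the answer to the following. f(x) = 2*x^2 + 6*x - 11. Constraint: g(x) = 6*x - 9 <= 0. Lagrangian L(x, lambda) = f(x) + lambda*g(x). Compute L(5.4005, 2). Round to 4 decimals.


Step 1: Evaluate f(x).
f(5.4005) = 2*5.4005^2 + 6*5.4005 - 11 = 79.7338
Step 2: Evaluate g(x).
g(5.4005) = 6*5.4005 - 9 = 23.403
Step 3: Compute Lagrangian.
L = 79.7338 + 2*23.403 = 126.5398


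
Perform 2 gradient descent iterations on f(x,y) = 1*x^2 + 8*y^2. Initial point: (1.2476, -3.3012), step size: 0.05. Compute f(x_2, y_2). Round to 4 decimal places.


Gradient descent on f(x,y) = 1*x^2 + 8*y^2.
Starting point: (1.2476, -3.3012), alpha = 0.05
Step 1: grad_x = 2*1*1.2476 = 2.4952, grad_y = 2*8*-3.3012 = -52.8192
  x_1 = 1.2476 - 0.05*2.4952 = 1.1228
  y_1 = -3.3012 - 0.05*-52.8192 = -0.6602
Step 2: grad_x = 2*1*1.1228 = 2.2457, grad_y = 2*8*-0.6602 = -10.5638
  x_2 = 1.1228 - 0.05*2.2457 = 1.0106
  y_2 = -0.6602 - 0.05*-10.5638 = -0.132
f(1.0106, -0.132) = 1*1.0106^2 + 8*(-0.132)^2 = 1.1607


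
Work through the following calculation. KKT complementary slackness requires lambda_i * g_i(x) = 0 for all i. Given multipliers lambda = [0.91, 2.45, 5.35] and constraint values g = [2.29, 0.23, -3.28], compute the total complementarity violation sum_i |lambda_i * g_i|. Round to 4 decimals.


KKT complementary slackness check:
lambda_1 * g_1 = 0.91 * 2.29 = 2.0839
lambda_2 * g_2 = 2.45 * 0.23 = 0.5635
lambda_3 * g_3 = 5.35 * -3.28 = -17.548
Total violation = 2.0839 + 0.5635 + 17.548 = 20.1954


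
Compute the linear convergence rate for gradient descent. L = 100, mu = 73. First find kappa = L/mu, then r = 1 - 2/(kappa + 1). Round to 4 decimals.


Step 1: Compute the condition number.
kappa = L/mu = 100/73 = 1.3699
Step 2: Compute the convergence rate.
r = 1 - 2/(kappa + 1) = 1 - 2*mu/(L + mu) = (L - mu)/(L + mu) = 27/173 = 0.1561


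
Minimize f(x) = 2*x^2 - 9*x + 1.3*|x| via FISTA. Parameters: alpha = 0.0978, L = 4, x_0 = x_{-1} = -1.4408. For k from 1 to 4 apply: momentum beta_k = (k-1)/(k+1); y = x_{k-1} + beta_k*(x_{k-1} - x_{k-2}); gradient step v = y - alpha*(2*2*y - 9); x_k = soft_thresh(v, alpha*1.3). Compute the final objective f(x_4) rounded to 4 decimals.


FISTA on f(x) = 2*x^2 - 9*x + 1.3*|x|
L = 4, alpha = 0.0978
Iteration 1: beta = 0.0, y = -1.4408 + 0.0*(-1.4408 + 1.4408) = -1.4408
  grad(y) = -14.7632, v = y - alpha*grad = 0.003
  prox(v) = soft_thresh(0.003, 0.1271) = 0.0
Iteration 2: beta = 0.3333, y = 0.0 + 0.3333*(0.0 + 1.4408) = 0.4803
  grad(y) = -7.0789, v = y - alpha*grad = 1.1726
  prox(v) = soft_thresh(1.1726, 0.1271) = 1.0454
Iteration 3: beta = 0.5, y = 1.0454 + 0.5*(1.0454 - 0.0) = 1.5682
  grad(y) = -2.7273, v = y - alpha*grad = 1.8349
  prox(v) = soft_thresh(1.8349, 0.1271) = 1.7078
Iteration 4: beta = 0.6, y = 1.7078 + 0.6*(1.7078 - 1.0454) = 2.1052
  grad(y) = -0.5794, v = y - alpha*grad = 2.1618
  prox(v) = soft_thresh(2.1618, 0.1271) = 2.0347
f(x_4) = 2*2.0347^2 - 9*2.0347 + 1.3*|2.0347| = -7.3872


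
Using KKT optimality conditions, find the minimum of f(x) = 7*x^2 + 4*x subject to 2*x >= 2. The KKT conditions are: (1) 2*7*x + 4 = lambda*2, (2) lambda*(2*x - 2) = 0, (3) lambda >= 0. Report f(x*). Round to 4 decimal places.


Step 1: Try lambda = 0 (constraint inactive).
x_unc = -4/(2*7) = -0.2857
Check: 2*-0.2857 = -0.5714 < 2 -- violated!
Step 2: Constraint must be active: 2*x = 2
x* = 2/2 = 1.0
lambda = (2*7*1.0 + 4)/2 = 9.0
Step 3: Compute optimal value.
f(x*) = 7*1.0^2 + 4*1.0 = 11.0


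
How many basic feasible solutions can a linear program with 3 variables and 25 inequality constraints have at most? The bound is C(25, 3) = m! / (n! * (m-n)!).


Each vertex corresponds to some choice of n active constraints out of m, so the number of vertices is at most C(m, n) = m! / (n!(m-n)!).
m = 25, n = 3
Numerator: 25 * 24 * 23
Denominator: 3! = 6
C(25, 3) = 2300


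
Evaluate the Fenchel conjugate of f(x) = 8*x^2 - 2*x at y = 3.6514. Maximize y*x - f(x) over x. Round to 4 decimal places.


f*(y) = sup_x {y*x - a*x^2 - b*x} = sup_x {(y-b)*x - a*x^2}
FOC: (y - b) - 2a*x = 0 => x* = (y - b)/(2a)
x* = (3.6514 + 2)/(2*8) = 0.3532
f*(3.6514) = (y-b)^2/(4a) = (3.6514 + 2)^2/(4*8)
= 31.9383/32 = 0.9981


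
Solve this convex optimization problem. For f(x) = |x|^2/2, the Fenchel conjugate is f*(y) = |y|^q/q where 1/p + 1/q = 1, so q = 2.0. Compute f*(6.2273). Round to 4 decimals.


The conjugate exponent q satisfies 1/p + 1/q = 1.
p = 2, so q = 2/(2 - 1) = 2.0
|y|^q = 6.2273^2.0 = 38.7793
f*(6.2273) = 38.7793 / 2.0 = 19.3896


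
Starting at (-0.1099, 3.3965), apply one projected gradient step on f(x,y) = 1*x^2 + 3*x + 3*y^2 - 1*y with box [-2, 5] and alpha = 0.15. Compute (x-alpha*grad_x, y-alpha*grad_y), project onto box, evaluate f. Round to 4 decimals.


Step 1: Compute gradient at (-0.1099, 3.3965).
grad_x = 2*1*-0.1099 + 3 = 2.7802
grad_y = 2*3*3.3965 - 1 = 19.379
Step 2: Gradient step.
x_raw = -0.1099 - 0.15*2.7802 = -0.5269
y_raw = 3.3965 - 0.15*19.379 = 0.4897
Step 3: Project onto [-2, 5].
x_proj = clip(-0.5269) = -0.5269
y_proj = clip(0.4897) = 0.4897
Step 4: Evaluate f.
f(-0.5269, 0.4897) = -1.0735


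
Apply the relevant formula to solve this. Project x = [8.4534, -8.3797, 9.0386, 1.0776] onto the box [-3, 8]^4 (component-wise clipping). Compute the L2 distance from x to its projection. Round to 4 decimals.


Project each component onto [-3, 8].
clip(8.4534) = 8.0, clip(-8.3797) = -3.0, clip(9.0386) = 8.0, clip(1.0776) = 1.0776
Projection = [8.0, -3.0, 8.0, 1.0776]
Squared diffs: [0.2056, 28.9412, 1.0787, 0.0]
Distance = sqrt(30.2255) = 5.4978


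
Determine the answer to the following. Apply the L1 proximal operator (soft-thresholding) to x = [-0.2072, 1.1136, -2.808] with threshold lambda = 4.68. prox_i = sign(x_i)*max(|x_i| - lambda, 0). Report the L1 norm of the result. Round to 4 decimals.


Soft-thresholding with lambda = 4.68:
prox(-0.2072) = sign(-0.2072)*max(|-0.2072| - 4.68, 0) = 0.0
prox(1.1136) = sign(1.1136)*max(|1.1136| - 4.68, 0) = 0.0
prox(-2.808) = sign(-2.808)*max(|-2.808| - 4.68, 0) = 0.0
prox(x) = [0.0, 0.0, 0.0]
||prox(x)||_1 = 0.0 + 0.0 + 0.0 = 0.0


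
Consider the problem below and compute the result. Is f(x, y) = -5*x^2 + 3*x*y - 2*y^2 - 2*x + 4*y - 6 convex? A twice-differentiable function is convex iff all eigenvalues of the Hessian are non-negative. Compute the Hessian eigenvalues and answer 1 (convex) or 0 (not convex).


The Hessian of f(x,y) = -5*x^2 + 3*x*y - 2*y^2 - 2*x + 4*y - 6 is:
H = [[-10, 3], [3, -4]]
Trace = -10 - 4 = -14
Determinant = -10*-4 - (3)^2 = 31
Discriminant = (-14)^2 - 4*31 = 72.0
Eigenvalues: lambda_1 = -11.2426, lambda_2 = -2.7574
The function is not convex.

0
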